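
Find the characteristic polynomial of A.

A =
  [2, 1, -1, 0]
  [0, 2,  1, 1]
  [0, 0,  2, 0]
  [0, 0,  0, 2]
x^4 - 8*x^3 + 24*x^2 - 32*x + 16

Expanding det(x·I − A) (e.g. by cofactor expansion or by noting that A is similar to its Jordan form J, which has the same characteristic polynomial as A) gives
  χ_A(x) = x^4 - 8*x^3 + 24*x^2 - 32*x + 16
which factors as (x - 2)^4. The eigenvalues (with algebraic multiplicities) are λ = 2 with multiplicity 4.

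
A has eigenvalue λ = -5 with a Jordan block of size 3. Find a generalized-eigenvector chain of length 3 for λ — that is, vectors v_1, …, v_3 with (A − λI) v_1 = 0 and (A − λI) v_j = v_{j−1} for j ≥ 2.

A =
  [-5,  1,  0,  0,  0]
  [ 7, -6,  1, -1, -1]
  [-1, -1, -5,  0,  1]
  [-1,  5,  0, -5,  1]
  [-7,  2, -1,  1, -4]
A Jordan chain for λ = -5 of length 3:
v_1 = (7, 0, -14, 28, 7)ᵀ
v_2 = (0, 7, -1, -1, -7)ᵀ
v_3 = (1, 0, 0, 0, 0)ᵀ

Let N = A − (-5)·I. We want v_3 with N^3 v_3 = 0 but N^2 v_3 ≠ 0; then v_{j-1} := N · v_j for j = 3, …, 2.

Pick v_3 = (1, 0, 0, 0, 0)ᵀ.
Then v_2 = N · v_3 = (0, 7, -1, -1, -7)ᵀ.
Then v_1 = N · v_2 = (7, 0, -14, 28, 7)ᵀ.

Sanity check: (A − (-5)·I) v_1 = (0, 0, 0, 0, 0)ᵀ = 0. ✓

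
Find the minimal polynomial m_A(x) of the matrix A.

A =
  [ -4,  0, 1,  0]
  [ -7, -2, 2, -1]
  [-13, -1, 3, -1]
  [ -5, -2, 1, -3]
x^3 + 5*x^2 + 8*x + 4

The characteristic polynomial is χ_A(x) = (x + 1)^2*(x + 2)^2, so the eigenvalues are known. The minimal polynomial is
  m_A(x) = Π_λ (x − λ)^{k_λ}
where k_λ is the size of the *largest* Jordan block for λ (equivalently, the smallest k with (A − λI)^k v = 0 for every generalised eigenvector v of λ).

  λ = -2: largest Jordan block has size 2, contributing (x + 2)^2
  λ = -1: largest Jordan block has size 1, contributing (x + 1)

So m_A(x) = (x + 1)*(x + 2)^2 = x^3 + 5*x^2 + 8*x + 4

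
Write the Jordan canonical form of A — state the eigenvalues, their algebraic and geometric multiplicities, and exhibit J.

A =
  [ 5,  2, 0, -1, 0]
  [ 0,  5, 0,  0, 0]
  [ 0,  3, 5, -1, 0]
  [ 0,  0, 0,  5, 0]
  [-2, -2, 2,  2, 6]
J_2(5) ⊕ J_2(5) ⊕ J_1(6)

The characteristic polynomial is
  det(x·I − A) = x^5 - 26*x^4 + 270*x^3 - 1400*x^2 + 3625*x - 3750 = (x - 6)*(x - 5)^4

Eigenvalues and multiplicities (the geometric multiplicity of λ is n − rank(A − λI), which equals the number of Jordan blocks for λ):
  λ = 5: algebraic multiplicity = 4, geometric multiplicity = 2
  λ = 6: algebraic multiplicity = 1, geometric multiplicity = 1

Determining the block sizes for each eigenvalue:
  λ = 5: with am = 4 and gm = 2, the partition is not yet determined (e.g. several partitions of 4 into 2 parts exist). Let N = A − (5)·I. Computing rank(N^1) = 3, rank(N^2) = 1; the number of blocks of size ≥ j is rank(N^{j−1}) − rank(N^j), giving [2, 2]. So we have 2 block(s) of size 2 → block sizes [2, 2]
  λ = 6: one block (gm = 1), so the single block has size am = 1 → block sizes [1]

Assembling the blocks gives a Jordan form
J =
  [5, 1, 0, 0, 0]
  [0, 5, 0, 0, 0]
  [0, 0, 5, 1, 0]
  [0, 0, 0, 5, 0]
  [0, 0, 0, 0, 6]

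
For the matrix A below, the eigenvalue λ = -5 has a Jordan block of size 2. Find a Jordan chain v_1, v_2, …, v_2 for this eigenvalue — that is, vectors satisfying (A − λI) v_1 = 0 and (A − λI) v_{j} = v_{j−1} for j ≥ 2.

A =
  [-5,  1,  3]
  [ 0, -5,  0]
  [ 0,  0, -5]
A Jordan chain for λ = -5 of length 2:
v_1 = (1, 0, 0)ᵀ
v_2 = (0, 1, 0)ᵀ

Let N = A − (-5)·I. We want v_2 with N^2 v_2 = 0 but N^1 v_2 ≠ 0; then v_{j-1} := N · v_j for j = 2, …, 2.

Pick v_2 = (0, 1, 0)ᵀ.
Then v_1 = N · v_2 = (1, 0, 0)ᵀ.

Sanity check: (A − (-5)·I) v_1 = (0, 0, 0)ᵀ = 0. ✓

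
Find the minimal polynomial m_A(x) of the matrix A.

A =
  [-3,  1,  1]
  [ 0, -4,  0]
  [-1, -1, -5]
x^2 + 8*x + 16

The characteristic polynomial is χ_A(x) = (x + 4)^3, so the eigenvalues are known. The minimal polynomial is
  m_A(x) = Π_λ (x − λ)^{k_λ}
where k_λ is the size of the *largest* Jordan block for λ (equivalently, the smallest k with (A − λI)^k v = 0 for every generalised eigenvector v of λ).

  λ = -4: largest Jordan block has size 2, contributing (x + 4)^2

So m_A(x) = (x + 4)^2 = x^2 + 8*x + 16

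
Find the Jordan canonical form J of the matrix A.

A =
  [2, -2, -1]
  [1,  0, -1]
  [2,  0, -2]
J_3(0)

The characteristic polynomial is
  det(x·I − A) = x^3

Eigenvalues and multiplicities (the geometric multiplicity of λ is n − rank(A − λI), which equals the number of Jordan blocks for λ):
  λ = 0: algebraic multiplicity = 3, geometric multiplicity = 1

Determining the block sizes for each eigenvalue:
  λ = 0: one block (gm = 1), so the single block has size am = 3 → block sizes [3]

Assembling the blocks gives a Jordan form
J =
  [0, 1, 0]
  [0, 0, 1]
  [0, 0, 0]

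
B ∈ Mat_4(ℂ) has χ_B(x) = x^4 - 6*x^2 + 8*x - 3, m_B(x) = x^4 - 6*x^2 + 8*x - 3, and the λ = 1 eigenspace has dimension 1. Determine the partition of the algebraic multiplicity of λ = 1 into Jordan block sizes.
Block sizes for λ = 1: [3]

Step 1 — from the characteristic polynomial, algebraic multiplicity of λ = 1 is 3. From dim ker(B − (1)·I) = 1, there are exactly 1 Jordan blocks for λ = 1.
Step 2 — from the minimal polynomial, the factor (x − 1)^3 tells us the largest block for λ = 1 has size 3.
Step 3 — with total size 3, 1 blocks, and largest block 3, the block sizes (in nonincreasing order) are [3].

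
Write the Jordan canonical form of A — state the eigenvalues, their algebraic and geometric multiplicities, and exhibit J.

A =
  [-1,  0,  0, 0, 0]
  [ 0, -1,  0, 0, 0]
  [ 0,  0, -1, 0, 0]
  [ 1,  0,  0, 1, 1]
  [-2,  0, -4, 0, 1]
J_1(-1) ⊕ J_1(-1) ⊕ J_1(-1) ⊕ J_2(1)

The characteristic polynomial is
  det(x·I − A) = x^5 + x^4 - 2*x^3 - 2*x^2 + x + 1 = (x - 1)^2*(x + 1)^3

Eigenvalues and multiplicities (the geometric multiplicity of λ is n − rank(A − λI), which equals the number of Jordan blocks for λ):
  λ = -1: algebraic multiplicity = 3, geometric multiplicity = 3
  λ = 1: algebraic multiplicity = 2, geometric multiplicity = 1

Determining the block sizes for each eigenvalue:
  λ = -1: gm = am = 3, so every block has size 1 → block sizes [1, 1, 1]
  λ = 1: one block (gm = 1), so the single block has size am = 2 → block sizes [2]

Assembling the blocks gives a Jordan form
J =
  [-1,  0,  0, 0, 0]
  [ 0, -1,  0, 0, 0]
  [ 0,  0, -1, 0, 0]
  [ 0,  0,  0, 1, 1]
  [ 0,  0,  0, 0, 1]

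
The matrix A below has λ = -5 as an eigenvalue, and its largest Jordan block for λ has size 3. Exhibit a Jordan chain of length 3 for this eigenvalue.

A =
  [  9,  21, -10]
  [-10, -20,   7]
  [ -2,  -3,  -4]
A Jordan chain for λ = -5 of length 3:
v_1 = (6, -4, 0)ᵀ
v_2 = (14, -10, -2)ᵀ
v_3 = (1, 0, 0)ᵀ

Let N = A − (-5)·I. We want v_3 with N^3 v_3 = 0 but N^2 v_3 ≠ 0; then v_{j-1} := N · v_j for j = 3, …, 2.

Pick v_3 = (1, 0, 0)ᵀ.
Then v_2 = N · v_3 = (14, -10, -2)ᵀ.
Then v_1 = N · v_2 = (6, -4, 0)ᵀ.

Sanity check: (A − (-5)·I) v_1 = (0, 0, 0)ᵀ = 0. ✓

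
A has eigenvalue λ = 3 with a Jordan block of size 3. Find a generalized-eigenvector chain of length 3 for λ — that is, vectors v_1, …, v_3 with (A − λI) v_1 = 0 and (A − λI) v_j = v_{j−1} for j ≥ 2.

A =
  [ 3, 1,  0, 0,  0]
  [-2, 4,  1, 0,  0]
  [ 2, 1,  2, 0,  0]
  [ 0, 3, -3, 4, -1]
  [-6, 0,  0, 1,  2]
A Jordan chain for λ = 3 of length 3:
v_1 = (-2, 0, -4, -6, 6)ᵀ
v_2 = (0, -2, 2, 0, -6)ᵀ
v_3 = (1, 0, 0, 0, 0)ᵀ

Let N = A − (3)·I. We want v_3 with N^3 v_3 = 0 but N^2 v_3 ≠ 0; then v_{j-1} := N · v_j for j = 3, …, 2.

Pick v_3 = (1, 0, 0, 0, 0)ᵀ.
Then v_2 = N · v_3 = (0, -2, 2, 0, -6)ᵀ.
Then v_1 = N · v_2 = (-2, 0, -4, -6, 6)ᵀ.

Sanity check: (A − (3)·I) v_1 = (0, 0, 0, 0, 0)ᵀ = 0. ✓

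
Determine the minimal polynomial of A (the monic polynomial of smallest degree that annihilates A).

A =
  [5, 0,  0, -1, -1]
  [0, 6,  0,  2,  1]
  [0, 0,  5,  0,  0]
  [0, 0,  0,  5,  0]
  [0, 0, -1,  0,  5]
x^4 - 21*x^3 + 165*x^2 - 575*x + 750

The characteristic polynomial is χ_A(x) = (x - 6)*(x - 5)^4, so the eigenvalues are known. The minimal polynomial is
  m_A(x) = Π_λ (x − λ)^{k_λ}
where k_λ is the size of the *largest* Jordan block for λ (equivalently, the smallest k with (A − λI)^k v = 0 for every generalised eigenvector v of λ).

  λ = 5: largest Jordan block has size 3, contributing (x − 5)^3
  λ = 6: largest Jordan block has size 1, contributing (x − 6)

So m_A(x) = (x - 6)*(x - 5)^3 = x^4 - 21*x^3 + 165*x^2 - 575*x + 750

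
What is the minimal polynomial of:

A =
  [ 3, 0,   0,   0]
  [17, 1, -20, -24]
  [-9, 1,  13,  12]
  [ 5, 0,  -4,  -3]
x^4 - 14*x^3 + 72*x^2 - 162*x + 135

The characteristic polynomial is χ_A(x) = (x - 5)*(x - 3)^3, so the eigenvalues are known. The minimal polynomial is
  m_A(x) = Π_λ (x − λ)^{k_λ}
where k_λ is the size of the *largest* Jordan block for λ (equivalently, the smallest k with (A − λI)^k v = 0 for every generalised eigenvector v of λ).

  λ = 3: largest Jordan block has size 3, contributing (x − 3)^3
  λ = 5: largest Jordan block has size 1, contributing (x − 5)

So m_A(x) = (x - 5)*(x - 3)^3 = x^4 - 14*x^3 + 72*x^2 - 162*x + 135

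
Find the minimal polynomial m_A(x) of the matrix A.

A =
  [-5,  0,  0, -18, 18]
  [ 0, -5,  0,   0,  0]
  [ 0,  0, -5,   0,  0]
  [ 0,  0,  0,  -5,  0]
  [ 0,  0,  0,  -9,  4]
x^2 + x - 20

The characteristic polynomial is χ_A(x) = (x - 4)*(x + 5)^4, so the eigenvalues are known. The minimal polynomial is
  m_A(x) = Π_λ (x − λ)^{k_λ}
where k_λ is the size of the *largest* Jordan block for λ (equivalently, the smallest k with (A − λI)^k v = 0 for every generalised eigenvector v of λ).

  λ = -5: largest Jordan block has size 1, contributing (x + 5)
  λ = 4: largest Jordan block has size 1, contributing (x − 4)

So m_A(x) = (x - 4)*(x + 5) = x^2 + x - 20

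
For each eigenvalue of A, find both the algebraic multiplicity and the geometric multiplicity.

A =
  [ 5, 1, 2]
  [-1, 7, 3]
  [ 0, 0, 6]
λ = 6: alg = 3, geom = 1

Step 1 — factor the characteristic polynomial to read off the algebraic multiplicities:
  χ_A(x) = (x - 6)^3

Step 2 — compute geometric multiplicities via the rank-nullity identity g(λ) = n − rank(A − λI):
  rank(A − (6)·I) = 2, so dim ker(A − (6)·I) = n − 2 = 1

Summary:
  λ = 6: algebraic multiplicity = 3, geometric multiplicity = 1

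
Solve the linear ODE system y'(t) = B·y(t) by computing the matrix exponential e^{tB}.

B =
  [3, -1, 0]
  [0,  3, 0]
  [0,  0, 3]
e^{tB} =
  [exp(3*t), -t*exp(3*t), 0]
  [0, exp(3*t), 0]
  [0, 0, exp(3*t)]

Strategy: write B = P · J · P⁻¹ where J is a Jordan canonical form, so e^{tB} = P · e^{tJ} · P⁻¹, and e^{tJ} can be computed block-by-block.

B has Jordan form
J =
  [3, 1, 0]
  [0, 3, 0]
  [0, 0, 3]
(up to reordering of blocks).

Per-block formulas:
  For a 1×1 block at λ = 3: exp(t · [3]) = [e^(3t)].
  For a 2×2 Jordan block J_2(3): exp(t · J_2(3)) = e^(3t)·(I + t·N), where N is the 2×2 nilpotent shift.

After assembling e^{tJ} and conjugating by P, we get:

e^{tB} =
  [exp(3*t), -t*exp(3*t), 0]
  [0, exp(3*t), 0]
  [0, 0, exp(3*t)]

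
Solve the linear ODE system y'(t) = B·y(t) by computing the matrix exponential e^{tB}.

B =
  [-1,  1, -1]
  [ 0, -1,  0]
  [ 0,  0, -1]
e^{tB} =
  [exp(-t), t*exp(-t), -t*exp(-t)]
  [0, exp(-t), 0]
  [0, 0, exp(-t)]

Strategy: write B = P · J · P⁻¹ where J is a Jordan canonical form, so e^{tB} = P · e^{tJ} · P⁻¹, and e^{tJ} can be computed block-by-block.

B has Jordan form
J =
  [-1,  1,  0]
  [ 0, -1,  0]
  [ 0,  0, -1]
(up to reordering of blocks).

Per-block formulas:
  For a 1×1 block at λ = -1: exp(t · [-1]) = [e^(-1t)].
  For a 2×2 Jordan block J_2(-1): exp(t · J_2(-1)) = e^(-1t)·(I + t·N), where N is the 2×2 nilpotent shift.

After assembling e^{tJ} and conjugating by P, we get:

e^{tB} =
  [exp(-t), t*exp(-t), -t*exp(-t)]
  [0, exp(-t), 0]
  [0, 0, exp(-t)]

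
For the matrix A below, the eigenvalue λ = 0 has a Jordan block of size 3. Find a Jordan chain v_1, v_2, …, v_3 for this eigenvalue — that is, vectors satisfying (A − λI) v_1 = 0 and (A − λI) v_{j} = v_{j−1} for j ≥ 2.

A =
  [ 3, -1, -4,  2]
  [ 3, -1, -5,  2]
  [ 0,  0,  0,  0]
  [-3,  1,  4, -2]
A Jordan chain for λ = 0 of length 3:
v_1 = (1, 1, 0, -1)ᵀ
v_2 = (-4, -5, 0, 4)ᵀ
v_3 = (0, 0, 1, 0)ᵀ

Let N = A − (0)·I. We want v_3 with N^3 v_3 = 0 but N^2 v_3 ≠ 0; then v_{j-1} := N · v_j for j = 3, …, 2.

Pick v_3 = (0, 0, 1, 0)ᵀ.
Then v_2 = N · v_3 = (-4, -5, 0, 4)ᵀ.
Then v_1 = N · v_2 = (1, 1, 0, -1)ᵀ.

Sanity check: (A − (0)·I) v_1 = (0, 0, 0, 0)ᵀ = 0. ✓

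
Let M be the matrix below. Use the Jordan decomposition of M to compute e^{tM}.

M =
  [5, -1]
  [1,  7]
e^{tM} =
  [-t*exp(6*t) + exp(6*t), -t*exp(6*t)]
  [t*exp(6*t), t*exp(6*t) + exp(6*t)]

Strategy: write M = P · J · P⁻¹ where J is a Jordan canonical form, so e^{tM} = P · e^{tJ} · P⁻¹, and e^{tJ} can be computed block-by-block.

M has Jordan form
J =
  [6, 1]
  [0, 6]
(up to reordering of blocks).

Per-block formulas:
  For a 2×2 Jordan block J_2(6): exp(t · J_2(6)) = e^(6t)·(I + t·N), where N is the 2×2 nilpotent shift.

After assembling e^{tJ} and conjugating by P, we get:

e^{tM} =
  [-t*exp(6*t) + exp(6*t), -t*exp(6*t)]
  [t*exp(6*t), t*exp(6*t) + exp(6*t)]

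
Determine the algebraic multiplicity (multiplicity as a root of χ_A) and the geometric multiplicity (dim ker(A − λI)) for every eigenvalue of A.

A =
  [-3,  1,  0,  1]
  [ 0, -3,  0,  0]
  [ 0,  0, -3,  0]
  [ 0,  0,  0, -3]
λ = -3: alg = 4, geom = 3

Step 1 — factor the characteristic polynomial to read off the algebraic multiplicities:
  χ_A(x) = (x + 3)^4

Step 2 — compute geometric multiplicities via the rank-nullity identity g(λ) = n − rank(A − λI):
  rank(A − (-3)·I) = 1, so dim ker(A − (-3)·I) = n − 1 = 3

Summary:
  λ = -3: algebraic multiplicity = 4, geometric multiplicity = 3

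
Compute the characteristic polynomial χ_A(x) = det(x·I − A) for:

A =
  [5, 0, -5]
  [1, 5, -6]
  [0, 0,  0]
x^3 - 10*x^2 + 25*x

Expanding det(x·I − A) (e.g. by cofactor expansion or by noting that A is similar to its Jordan form J, which has the same characteristic polynomial as A) gives
  χ_A(x) = x^3 - 10*x^2 + 25*x
which factors as x*(x - 5)^2. The eigenvalues (with algebraic multiplicities) are λ = 0 with multiplicity 1, λ = 5 with multiplicity 2.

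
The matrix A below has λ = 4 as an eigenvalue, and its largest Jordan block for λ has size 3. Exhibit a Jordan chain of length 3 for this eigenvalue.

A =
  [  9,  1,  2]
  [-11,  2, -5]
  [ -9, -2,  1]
A Jordan chain for λ = 4 of length 3:
v_1 = (-4, 12, 4)ᵀ
v_2 = (5, -11, -9)ᵀ
v_3 = (1, 0, 0)ᵀ

Let N = A − (4)·I. We want v_3 with N^3 v_3 = 0 but N^2 v_3 ≠ 0; then v_{j-1} := N · v_j for j = 3, …, 2.

Pick v_3 = (1, 0, 0)ᵀ.
Then v_2 = N · v_3 = (5, -11, -9)ᵀ.
Then v_1 = N · v_2 = (-4, 12, 4)ᵀ.

Sanity check: (A − (4)·I) v_1 = (0, 0, 0)ᵀ = 0. ✓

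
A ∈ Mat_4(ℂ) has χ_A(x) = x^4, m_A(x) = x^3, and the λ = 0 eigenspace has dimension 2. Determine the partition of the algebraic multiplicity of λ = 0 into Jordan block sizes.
Block sizes for λ = 0: [3, 1]

Step 1 — from the characteristic polynomial, algebraic multiplicity of λ = 0 is 4. From dim ker(A − (0)·I) = 2, there are exactly 2 Jordan blocks for λ = 0.
Step 2 — from the minimal polynomial, the factor (x − 0)^3 tells us the largest block for λ = 0 has size 3.
Step 3 — with total size 4, 2 blocks, and largest block 3, the block sizes (in nonincreasing order) are [3, 1].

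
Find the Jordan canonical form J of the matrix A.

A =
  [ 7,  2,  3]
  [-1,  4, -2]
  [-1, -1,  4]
J_3(5)

The characteristic polynomial is
  det(x·I − A) = x^3 - 15*x^2 + 75*x - 125 = (x - 5)^3

Eigenvalues and multiplicities (the geometric multiplicity of λ is n − rank(A − λI), which equals the number of Jordan blocks for λ):
  λ = 5: algebraic multiplicity = 3, geometric multiplicity = 1

Determining the block sizes for each eigenvalue:
  λ = 5: one block (gm = 1), so the single block has size am = 3 → block sizes [3]

Assembling the blocks gives a Jordan form
J =
  [5, 1, 0]
  [0, 5, 1]
  [0, 0, 5]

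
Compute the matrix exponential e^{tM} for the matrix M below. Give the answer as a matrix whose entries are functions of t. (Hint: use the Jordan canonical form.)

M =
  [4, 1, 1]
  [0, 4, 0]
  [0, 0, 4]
e^{tM} =
  [exp(4*t), t*exp(4*t), t*exp(4*t)]
  [0, exp(4*t), 0]
  [0, 0, exp(4*t)]

Strategy: write M = P · J · P⁻¹ where J is a Jordan canonical form, so e^{tM} = P · e^{tJ} · P⁻¹, and e^{tJ} can be computed block-by-block.

M has Jordan form
J =
  [4, 1, 0]
  [0, 4, 0]
  [0, 0, 4]
(up to reordering of blocks).

Per-block formulas:
  For a 2×2 Jordan block J_2(4): exp(t · J_2(4)) = e^(4t)·(I + t·N), where N is the 2×2 nilpotent shift.
  For a 1×1 block at λ = 4: exp(t · [4]) = [e^(4t)].

After assembling e^{tJ} and conjugating by P, we get:

e^{tM} =
  [exp(4*t), t*exp(4*t), t*exp(4*t)]
  [0, exp(4*t), 0]
  [0, 0, exp(4*t)]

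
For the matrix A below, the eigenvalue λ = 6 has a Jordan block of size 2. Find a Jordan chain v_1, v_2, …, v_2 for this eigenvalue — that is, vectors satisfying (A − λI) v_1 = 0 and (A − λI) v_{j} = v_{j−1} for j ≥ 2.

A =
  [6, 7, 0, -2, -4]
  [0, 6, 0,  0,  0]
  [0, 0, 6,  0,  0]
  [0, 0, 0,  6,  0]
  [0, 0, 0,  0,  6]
A Jordan chain for λ = 6 of length 2:
v_1 = (7, 0, 0, 0, 0)ᵀ
v_2 = (0, 1, 0, 0, 0)ᵀ

Let N = A − (6)·I. We want v_2 with N^2 v_2 = 0 but N^1 v_2 ≠ 0; then v_{j-1} := N · v_j for j = 2, …, 2.

Pick v_2 = (0, 1, 0, 0, 0)ᵀ.
Then v_1 = N · v_2 = (7, 0, 0, 0, 0)ᵀ.

Sanity check: (A − (6)·I) v_1 = (0, 0, 0, 0, 0)ᵀ = 0. ✓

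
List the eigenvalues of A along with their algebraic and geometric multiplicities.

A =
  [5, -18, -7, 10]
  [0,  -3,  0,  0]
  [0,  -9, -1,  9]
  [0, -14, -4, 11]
λ = -3: alg = 1, geom = 1; λ = 5: alg = 3, geom = 1

Step 1 — factor the characteristic polynomial to read off the algebraic multiplicities:
  χ_A(x) = (x - 5)^3*(x + 3)

Step 2 — compute geometric multiplicities via the rank-nullity identity g(λ) = n − rank(A − λI):
  rank(A − (-3)·I) = 3, so dim ker(A − (-3)·I) = n − 3 = 1
  rank(A − (5)·I) = 3, so dim ker(A − (5)·I) = n − 3 = 1

Summary:
  λ = -3: algebraic multiplicity = 1, geometric multiplicity = 1
  λ = 5: algebraic multiplicity = 3, geometric multiplicity = 1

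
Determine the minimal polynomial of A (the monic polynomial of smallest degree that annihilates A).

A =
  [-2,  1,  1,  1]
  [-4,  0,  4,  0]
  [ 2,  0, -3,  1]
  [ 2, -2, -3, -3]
x^2 + 4*x + 4

The characteristic polynomial is χ_A(x) = (x + 2)^4, so the eigenvalues are known. The minimal polynomial is
  m_A(x) = Π_λ (x − λ)^{k_λ}
where k_λ is the size of the *largest* Jordan block for λ (equivalently, the smallest k with (A − λI)^k v = 0 for every generalised eigenvector v of λ).

  λ = -2: largest Jordan block has size 2, contributing (x + 2)^2

So m_A(x) = (x + 2)^2 = x^2 + 4*x + 4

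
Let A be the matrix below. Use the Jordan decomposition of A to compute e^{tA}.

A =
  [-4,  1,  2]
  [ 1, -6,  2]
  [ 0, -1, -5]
e^{tA} =
  [t^2*exp(-5*t) + t*exp(-5*t) + exp(-5*t), -t^2*exp(-5*t) + t*exp(-5*t), 2*t^2*exp(-5*t) + 2*t*exp(-5*t)]
  [t*exp(-5*t), -t*exp(-5*t) + exp(-5*t), 2*t*exp(-5*t)]
  [-t^2*exp(-5*t)/2, t^2*exp(-5*t)/2 - t*exp(-5*t), -t^2*exp(-5*t) + exp(-5*t)]

Strategy: write A = P · J · P⁻¹ where J is a Jordan canonical form, so e^{tA} = P · e^{tJ} · P⁻¹, and e^{tJ} can be computed block-by-block.

A has Jordan form
J =
  [-5,  1,  0]
  [ 0, -5,  1]
  [ 0,  0, -5]
(up to reordering of blocks).

Per-block formulas:
  For a 3×3 Jordan block J_3(-5): exp(t · J_3(-5)) = e^(-5t)·(I + t·N + (t^2/2)·N^2), where N is the 3×3 nilpotent shift.

After assembling e^{tJ} and conjugating by P, we get:

e^{tA} =
  [t^2*exp(-5*t) + t*exp(-5*t) + exp(-5*t), -t^2*exp(-5*t) + t*exp(-5*t), 2*t^2*exp(-5*t) + 2*t*exp(-5*t)]
  [t*exp(-5*t), -t*exp(-5*t) + exp(-5*t), 2*t*exp(-5*t)]
  [-t^2*exp(-5*t)/2, t^2*exp(-5*t)/2 - t*exp(-5*t), -t^2*exp(-5*t) + exp(-5*t)]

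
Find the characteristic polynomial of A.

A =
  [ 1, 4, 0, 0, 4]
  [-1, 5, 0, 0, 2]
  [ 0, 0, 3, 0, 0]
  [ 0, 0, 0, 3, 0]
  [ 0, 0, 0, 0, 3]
x^5 - 15*x^4 + 90*x^3 - 270*x^2 + 405*x - 243

Expanding det(x·I − A) (e.g. by cofactor expansion or by noting that A is similar to its Jordan form J, which has the same characteristic polynomial as A) gives
  χ_A(x) = x^5 - 15*x^4 + 90*x^3 - 270*x^2 + 405*x - 243
which factors as (x - 3)^5. The eigenvalues (with algebraic multiplicities) are λ = 3 with multiplicity 5.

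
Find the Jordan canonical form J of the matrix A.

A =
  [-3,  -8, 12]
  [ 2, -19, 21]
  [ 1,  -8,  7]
J_3(-5)

The characteristic polynomial is
  det(x·I − A) = x^3 + 15*x^2 + 75*x + 125 = (x + 5)^3

Eigenvalues and multiplicities (the geometric multiplicity of λ is n − rank(A − λI), which equals the number of Jordan blocks for λ):
  λ = -5: algebraic multiplicity = 3, geometric multiplicity = 1

Determining the block sizes for each eigenvalue:
  λ = -5: one block (gm = 1), so the single block has size am = 3 → block sizes [3]

Assembling the blocks gives a Jordan form
J =
  [-5,  1,  0]
  [ 0, -5,  1]
  [ 0,  0, -5]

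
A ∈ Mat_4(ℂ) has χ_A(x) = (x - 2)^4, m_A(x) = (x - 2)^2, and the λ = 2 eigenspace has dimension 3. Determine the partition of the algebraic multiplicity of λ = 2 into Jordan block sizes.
Block sizes for λ = 2: [2, 1, 1]

Step 1 — from the characteristic polynomial, algebraic multiplicity of λ = 2 is 4. From dim ker(A − (2)·I) = 3, there are exactly 3 Jordan blocks for λ = 2.
Step 2 — from the minimal polynomial, the factor (x − 2)^2 tells us the largest block for λ = 2 has size 2.
Step 3 — with total size 4, 3 blocks, and largest block 2, the block sizes (in nonincreasing order) are [2, 1, 1].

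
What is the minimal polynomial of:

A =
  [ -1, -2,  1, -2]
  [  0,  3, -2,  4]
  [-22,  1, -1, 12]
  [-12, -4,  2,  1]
x^4 - 2*x^3 - 12*x^2 - 14*x - 5

The characteristic polynomial is χ_A(x) = (x - 5)*(x + 1)^3, so the eigenvalues are known. The minimal polynomial is
  m_A(x) = Π_λ (x − λ)^{k_λ}
where k_λ is the size of the *largest* Jordan block for λ (equivalently, the smallest k with (A − λI)^k v = 0 for every generalised eigenvector v of λ).

  λ = -1: largest Jordan block has size 3, contributing (x + 1)^3
  λ = 5: largest Jordan block has size 1, contributing (x − 5)

So m_A(x) = (x - 5)*(x + 1)^3 = x^4 - 2*x^3 - 12*x^2 - 14*x - 5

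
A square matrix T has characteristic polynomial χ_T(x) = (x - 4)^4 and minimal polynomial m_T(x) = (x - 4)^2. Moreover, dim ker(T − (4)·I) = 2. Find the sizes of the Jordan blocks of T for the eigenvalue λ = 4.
Block sizes for λ = 4: [2, 2]

Step 1 — from the characteristic polynomial, algebraic multiplicity of λ = 4 is 4. From dim ker(T − (4)·I) = 2, there are exactly 2 Jordan blocks for λ = 4.
Step 2 — from the minimal polynomial, the factor (x − 4)^2 tells us the largest block for λ = 4 has size 2.
Step 3 — with total size 4, 2 blocks, and largest block 2, the block sizes (in nonincreasing order) are [2, 2].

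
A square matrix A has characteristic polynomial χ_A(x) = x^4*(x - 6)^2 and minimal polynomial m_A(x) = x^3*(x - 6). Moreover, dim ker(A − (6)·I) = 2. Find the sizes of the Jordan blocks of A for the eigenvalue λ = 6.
Block sizes for λ = 6: [1, 1]

Step 1 — from the characteristic polynomial, algebraic multiplicity of λ = 6 is 2. From dim ker(A − (6)·I) = 2, there are exactly 2 Jordan blocks for λ = 6.
Step 2 — from the minimal polynomial, the factor (x − 6) tells us the largest block for λ = 6 has size 1.
Step 3 — with total size 2, 2 blocks, and largest block 1, the block sizes (in nonincreasing order) are [1, 1].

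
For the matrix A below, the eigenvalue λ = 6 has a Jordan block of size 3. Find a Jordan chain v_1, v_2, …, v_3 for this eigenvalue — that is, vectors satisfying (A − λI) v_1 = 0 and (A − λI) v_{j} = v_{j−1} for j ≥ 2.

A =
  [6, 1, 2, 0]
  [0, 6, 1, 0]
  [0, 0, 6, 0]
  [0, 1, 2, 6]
A Jordan chain for λ = 6 of length 3:
v_1 = (1, 0, 0, 1)ᵀ
v_2 = (2, 1, 0, 2)ᵀ
v_3 = (0, 0, 1, 0)ᵀ

Let N = A − (6)·I. We want v_3 with N^3 v_3 = 0 but N^2 v_3 ≠ 0; then v_{j-1} := N · v_j for j = 3, …, 2.

Pick v_3 = (0, 0, 1, 0)ᵀ.
Then v_2 = N · v_3 = (2, 1, 0, 2)ᵀ.
Then v_1 = N · v_2 = (1, 0, 0, 1)ᵀ.

Sanity check: (A − (6)·I) v_1 = (0, 0, 0, 0)ᵀ = 0. ✓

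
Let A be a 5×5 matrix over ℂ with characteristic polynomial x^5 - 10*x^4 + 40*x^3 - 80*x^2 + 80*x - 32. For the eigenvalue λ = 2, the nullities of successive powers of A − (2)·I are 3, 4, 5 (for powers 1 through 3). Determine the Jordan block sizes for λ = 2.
Block sizes for λ = 2: [3, 1, 1]

From the dimensions of kernels of powers, the number of Jordan blocks of size at least j is d_j − d_{j−1} where d_j = dim ker(N^j) (with d_0 = 0). Computing the differences gives [3, 1, 1].
The number of blocks of size exactly k is (#blocks of size ≥ k) − (#blocks of size ≥ k + 1), so the partition is: 2 block(s) of size 1, 1 block(s) of size 3.
In nonincreasing order the block sizes are [3, 1, 1].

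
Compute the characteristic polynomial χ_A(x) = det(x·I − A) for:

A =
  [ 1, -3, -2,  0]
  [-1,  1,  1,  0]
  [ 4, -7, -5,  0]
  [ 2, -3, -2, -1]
x^4 + 4*x^3 + 6*x^2 + 4*x + 1

Expanding det(x·I − A) (e.g. by cofactor expansion or by noting that A is similar to its Jordan form J, which has the same characteristic polynomial as A) gives
  χ_A(x) = x^4 + 4*x^3 + 6*x^2 + 4*x + 1
which factors as (x + 1)^4. The eigenvalues (with algebraic multiplicities) are λ = -1 with multiplicity 4.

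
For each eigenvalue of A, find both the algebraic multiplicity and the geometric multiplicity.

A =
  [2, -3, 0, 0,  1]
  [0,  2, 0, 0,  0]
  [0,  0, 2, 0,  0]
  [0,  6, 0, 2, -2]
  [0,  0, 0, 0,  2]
λ = 2: alg = 5, geom = 4

Step 1 — factor the characteristic polynomial to read off the algebraic multiplicities:
  χ_A(x) = (x - 2)^5

Step 2 — compute geometric multiplicities via the rank-nullity identity g(λ) = n − rank(A − λI):
  rank(A − (2)·I) = 1, so dim ker(A − (2)·I) = n − 1 = 4

Summary:
  λ = 2: algebraic multiplicity = 5, geometric multiplicity = 4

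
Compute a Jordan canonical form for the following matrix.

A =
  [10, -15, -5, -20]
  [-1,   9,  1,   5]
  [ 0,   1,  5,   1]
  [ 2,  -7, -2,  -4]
J_3(5) ⊕ J_1(5)

The characteristic polynomial is
  det(x·I − A) = x^4 - 20*x^3 + 150*x^2 - 500*x + 625 = (x - 5)^4

Eigenvalues and multiplicities (the geometric multiplicity of λ is n − rank(A − λI), which equals the number of Jordan blocks for λ):
  λ = 5: algebraic multiplicity = 4, geometric multiplicity = 2

Determining the block sizes for each eigenvalue:
  λ = 5: with am = 4 and gm = 2, the partition is not yet determined (e.g. several partitions of 4 into 2 parts exist). Let N = A − (5)·I. Computing rank(N^1) = 2, rank(N^2) = 1, rank(N^3) = 0; the number of blocks of size ≥ j is rank(N^{j−1}) − rank(N^j), giving [2, 1, 1]. So we have 1 block(s) of size 3, 1 block(s) of size 1 → block sizes [3, 1]

Assembling the blocks gives a Jordan form
J =
  [5, 1, 0, 0]
  [0, 5, 1, 0]
  [0, 0, 5, 0]
  [0, 0, 0, 5]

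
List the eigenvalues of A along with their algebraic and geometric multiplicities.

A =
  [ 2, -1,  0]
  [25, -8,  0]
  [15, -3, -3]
λ = -3: alg = 3, geom = 2

Step 1 — factor the characteristic polynomial to read off the algebraic multiplicities:
  χ_A(x) = (x + 3)^3

Step 2 — compute geometric multiplicities via the rank-nullity identity g(λ) = n − rank(A − λI):
  rank(A − (-3)·I) = 1, so dim ker(A − (-3)·I) = n − 1 = 2

Summary:
  λ = -3: algebraic multiplicity = 3, geometric multiplicity = 2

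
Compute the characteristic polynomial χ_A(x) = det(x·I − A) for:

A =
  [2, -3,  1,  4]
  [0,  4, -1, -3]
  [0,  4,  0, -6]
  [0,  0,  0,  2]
x^4 - 8*x^3 + 24*x^2 - 32*x + 16

Expanding det(x·I − A) (e.g. by cofactor expansion or by noting that A is similar to its Jordan form J, which has the same characteristic polynomial as A) gives
  χ_A(x) = x^4 - 8*x^3 + 24*x^2 - 32*x + 16
which factors as (x - 2)^4. The eigenvalues (with algebraic multiplicities) are λ = 2 with multiplicity 4.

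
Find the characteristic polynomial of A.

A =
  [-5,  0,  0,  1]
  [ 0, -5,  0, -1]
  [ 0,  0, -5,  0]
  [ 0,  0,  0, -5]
x^4 + 20*x^3 + 150*x^2 + 500*x + 625

Expanding det(x·I − A) (e.g. by cofactor expansion or by noting that A is similar to its Jordan form J, which has the same characteristic polynomial as A) gives
  χ_A(x) = x^4 + 20*x^3 + 150*x^2 + 500*x + 625
which factors as (x + 5)^4. The eigenvalues (with algebraic multiplicities) are λ = -5 with multiplicity 4.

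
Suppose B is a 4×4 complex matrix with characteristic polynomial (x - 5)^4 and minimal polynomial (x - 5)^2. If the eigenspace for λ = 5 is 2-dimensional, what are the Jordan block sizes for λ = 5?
Block sizes for λ = 5: [2, 2]

Step 1 — from the characteristic polynomial, algebraic multiplicity of λ = 5 is 4. From dim ker(B − (5)·I) = 2, there are exactly 2 Jordan blocks for λ = 5.
Step 2 — from the minimal polynomial, the factor (x − 5)^2 tells us the largest block for λ = 5 has size 2.
Step 3 — with total size 4, 2 blocks, and largest block 2, the block sizes (in nonincreasing order) are [2, 2].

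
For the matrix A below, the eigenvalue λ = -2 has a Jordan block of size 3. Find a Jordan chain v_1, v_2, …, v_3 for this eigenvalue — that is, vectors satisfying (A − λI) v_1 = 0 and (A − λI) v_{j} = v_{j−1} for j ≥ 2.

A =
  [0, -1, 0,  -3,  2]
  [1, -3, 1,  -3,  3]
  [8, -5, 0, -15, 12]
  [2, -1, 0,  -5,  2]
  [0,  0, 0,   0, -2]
A Jordan chain for λ = -2 of length 3:
v_1 = (-3, 3, -3, -3, 0)ᵀ
v_2 = (2, 1, 8, 2, 0)ᵀ
v_3 = (1, 0, 0, 0, 0)ᵀ

Let N = A − (-2)·I. We want v_3 with N^3 v_3 = 0 but N^2 v_3 ≠ 0; then v_{j-1} := N · v_j for j = 3, …, 2.

Pick v_3 = (1, 0, 0, 0, 0)ᵀ.
Then v_2 = N · v_3 = (2, 1, 8, 2, 0)ᵀ.
Then v_1 = N · v_2 = (-3, 3, -3, -3, 0)ᵀ.

Sanity check: (A − (-2)·I) v_1 = (0, 0, 0, 0, 0)ᵀ = 0. ✓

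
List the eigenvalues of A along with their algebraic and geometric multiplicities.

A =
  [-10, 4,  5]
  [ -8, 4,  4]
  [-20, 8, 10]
λ = 0: alg = 2, geom = 1; λ = 4: alg = 1, geom = 1

Step 1 — factor the characteristic polynomial to read off the algebraic multiplicities:
  χ_A(x) = x^2*(x - 4)

Step 2 — compute geometric multiplicities via the rank-nullity identity g(λ) = n − rank(A − λI):
  rank(A − (0)·I) = 2, so dim ker(A − (0)·I) = n − 2 = 1
  rank(A − (4)·I) = 2, so dim ker(A − (4)·I) = n − 2 = 1

Summary:
  λ = 0: algebraic multiplicity = 2, geometric multiplicity = 1
  λ = 4: algebraic multiplicity = 1, geometric multiplicity = 1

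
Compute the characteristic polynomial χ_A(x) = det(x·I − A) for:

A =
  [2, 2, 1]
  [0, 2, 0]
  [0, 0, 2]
x^3 - 6*x^2 + 12*x - 8

Expanding det(x·I − A) (e.g. by cofactor expansion or by noting that A is similar to its Jordan form J, which has the same characteristic polynomial as A) gives
  χ_A(x) = x^3 - 6*x^2 + 12*x - 8
which factors as (x - 2)^3. The eigenvalues (with algebraic multiplicities) are λ = 2 with multiplicity 3.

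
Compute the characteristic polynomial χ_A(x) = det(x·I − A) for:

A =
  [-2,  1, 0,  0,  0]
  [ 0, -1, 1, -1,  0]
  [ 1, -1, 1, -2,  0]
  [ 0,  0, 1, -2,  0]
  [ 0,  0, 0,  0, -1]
x^5 + 5*x^4 + 10*x^3 + 10*x^2 + 5*x + 1

Expanding det(x·I − A) (e.g. by cofactor expansion or by noting that A is similar to its Jordan form J, which has the same characteristic polynomial as A) gives
  χ_A(x) = x^5 + 5*x^4 + 10*x^3 + 10*x^2 + 5*x + 1
which factors as (x + 1)^5. The eigenvalues (with algebraic multiplicities) are λ = -1 with multiplicity 5.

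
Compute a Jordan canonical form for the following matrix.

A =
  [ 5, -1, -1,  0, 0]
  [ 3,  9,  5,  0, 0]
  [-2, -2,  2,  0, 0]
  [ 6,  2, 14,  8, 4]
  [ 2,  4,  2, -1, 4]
J_1(4) ⊕ J_2(6) ⊕ J_2(6)

The characteristic polynomial is
  det(x·I − A) = x^5 - 28*x^4 + 312*x^3 - 1728*x^2 + 4752*x - 5184 = (x - 6)^4*(x - 4)

Eigenvalues and multiplicities (the geometric multiplicity of λ is n − rank(A − λI), which equals the number of Jordan blocks for λ):
  λ = 4: algebraic multiplicity = 1, geometric multiplicity = 1
  λ = 6: algebraic multiplicity = 4, geometric multiplicity = 2

Determining the block sizes for each eigenvalue:
  λ = 4: one block (gm = 1), so the single block has size am = 1 → block sizes [1]
  λ = 6: with am = 4 and gm = 2, the partition is not yet determined (e.g. several partitions of 4 into 2 parts exist). Let N = A − (6)·I. Computing rank(N^1) = 3, rank(N^2) = 1; the number of blocks of size ≥ j is rank(N^{j−1}) − rank(N^j), giving [2, 2]. So we have 2 block(s) of size 2 → block sizes [2, 2]

Assembling the blocks gives a Jordan form
J =
  [4, 0, 0, 0, 0]
  [0, 6, 1, 0, 0]
  [0, 0, 6, 0, 0]
  [0, 0, 0, 6, 1]
  [0, 0, 0, 0, 6]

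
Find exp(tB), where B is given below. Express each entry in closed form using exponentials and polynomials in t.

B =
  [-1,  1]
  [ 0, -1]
e^{tB} =
  [exp(-t), t*exp(-t)]
  [0, exp(-t)]

Strategy: write B = P · J · P⁻¹ where J is a Jordan canonical form, so e^{tB} = P · e^{tJ} · P⁻¹, and e^{tJ} can be computed block-by-block.

B has Jordan form
J =
  [-1,  1]
  [ 0, -1]
(up to reordering of blocks).

Per-block formulas:
  For a 2×2 Jordan block J_2(-1): exp(t · J_2(-1)) = e^(-1t)·(I + t·N), where N is the 2×2 nilpotent shift.

After assembling e^{tJ} and conjugating by P, we get:

e^{tB} =
  [exp(-t), t*exp(-t)]
  [0, exp(-t)]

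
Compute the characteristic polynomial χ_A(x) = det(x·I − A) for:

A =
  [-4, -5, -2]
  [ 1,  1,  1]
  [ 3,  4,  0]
x^3 + 3*x^2 + 3*x + 1

Expanding det(x·I − A) (e.g. by cofactor expansion or by noting that A is similar to its Jordan form J, which has the same characteristic polynomial as A) gives
  χ_A(x) = x^3 + 3*x^2 + 3*x + 1
which factors as (x + 1)^3. The eigenvalues (with algebraic multiplicities) are λ = -1 with multiplicity 3.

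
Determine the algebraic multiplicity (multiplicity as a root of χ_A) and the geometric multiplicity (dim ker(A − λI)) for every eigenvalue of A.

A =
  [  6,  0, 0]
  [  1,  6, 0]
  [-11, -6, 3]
λ = 3: alg = 1, geom = 1; λ = 6: alg = 2, geom = 1

Step 1 — factor the characteristic polynomial to read off the algebraic multiplicities:
  χ_A(x) = (x - 6)^2*(x - 3)

Step 2 — compute geometric multiplicities via the rank-nullity identity g(λ) = n − rank(A − λI):
  rank(A − (3)·I) = 2, so dim ker(A − (3)·I) = n − 2 = 1
  rank(A − (6)·I) = 2, so dim ker(A − (6)·I) = n − 2 = 1

Summary:
  λ = 3: algebraic multiplicity = 1, geometric multiplicity = 1
  λ = 6: algebraic multiplicity = 2, geometric multiplicity = 1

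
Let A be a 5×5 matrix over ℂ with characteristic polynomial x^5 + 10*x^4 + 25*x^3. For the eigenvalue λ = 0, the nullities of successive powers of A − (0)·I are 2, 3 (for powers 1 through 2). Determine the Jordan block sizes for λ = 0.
Block sizes for λ = 0: [2, 1]

From the dimensions of kernels of powers, the number of Jordan blocks of size at least j is d_j − d_{j−1} where d_j = dim ker(N^j) (with d_0 = 0). Computing the differences gives [2, 1].
The number of blocks of size exactly k is (#blocks of size ≥ k) − (#blocks of size ≥ k + 1), so the partition is: 1 block(s) of size 1, 1 block(s) of size 2.
In nonincreasing order the block sizes are [2, 1].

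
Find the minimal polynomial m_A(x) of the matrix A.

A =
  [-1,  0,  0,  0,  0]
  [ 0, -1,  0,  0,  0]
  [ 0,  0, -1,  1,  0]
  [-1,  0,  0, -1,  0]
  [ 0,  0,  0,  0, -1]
x^3 + 3*x^2 + 3*x + 1

The characteristic polynomial is χ_A(x) = (x + 1)^5, so the eigenvalues are known. The minimal polynomial is
  m_A(x) = Π_λ (x − λ)^{k_λ}
where k_λ is the size of the *largest* Jordan block for λ (equivalently, the smallest k with (A − λI)^k v = 0 for every generalised eigenvector v of λ).

  λ = -1: largest Jordan block has size 3, contributing (x + 1)^3

So m_A(x) = (x + 1)^3 = x^3 + 3*x^2 + 3*x + 1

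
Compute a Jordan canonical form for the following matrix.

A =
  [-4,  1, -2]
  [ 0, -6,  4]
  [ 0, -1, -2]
J_2(-4) ⊕ J_1(-4)

The characteristic polynomial is
  det(x·I − A) = x^3 + 12*x^2 + 48*x + 64 = (x + 4)^3

Eigenvalues and multiplicities (the geometric multiplicity of λ is n − rank(A − λI), which equals the number of Jordan blocks for λ):
  λ = -4: algebraic multiplicity = 3, geometric multiplicity = 2

Determining the block sizes for each eigenvalue:
  λ = -4: 2 blocks summing to 3 forces exactly one block of size 2 and the rest size 1 → block sizes [2, 1]

Assembling the blocks gives a Jordan form
J =
  [-4,  1,  0]
  [ 0, -4,  0]
  [ 0,  0, -4]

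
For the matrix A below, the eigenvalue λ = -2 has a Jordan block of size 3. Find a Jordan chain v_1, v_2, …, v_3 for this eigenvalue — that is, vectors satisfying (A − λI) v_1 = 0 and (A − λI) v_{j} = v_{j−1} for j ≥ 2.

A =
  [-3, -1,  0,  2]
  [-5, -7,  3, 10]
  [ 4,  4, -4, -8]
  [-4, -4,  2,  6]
A Jordan chain for λ = -2 of length 3:
v_1 = (-2, 2, 0, 0)ᵀ
v_2 = (-1, -5, 4, -4)ᵀ
v_3 = (1, 0, 0, 0)ᵀ

Let N = A − (-2)·I. We want v_3 with N^3 v_3 = 0 but N^2 v_3 ≠ 0; then v_{j-1} := N · v_j for j = 3, …, 2.

Pick v_3 = (1, 0, 0, 0)ᵀ.
Then v_2 = N · v_3 = (-1, -5, 4, -4)ᵀ.
Then v_1 = N · v_2 = (-2, 2, 0, 0)ᵀ.

Sanity check: (A − (-2)·I) v_1 = (0, 0, 0, 0)ᵀ = 0. ✓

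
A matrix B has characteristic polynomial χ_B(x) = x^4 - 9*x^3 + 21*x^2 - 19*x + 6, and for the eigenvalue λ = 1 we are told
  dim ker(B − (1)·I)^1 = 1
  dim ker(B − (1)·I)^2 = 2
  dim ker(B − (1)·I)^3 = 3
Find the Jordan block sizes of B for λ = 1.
Block sizes for λ = 1: [3]

From the dimensions of kernels of powers, the number of Jordan blocks of size at least j is d_j − d_{j−1} where d_j = dim ker(N^j) (with d_0 = 0). Computing the differences gives [1, 1, 1].
The number of blocks of size exactly k is (#blocks of size ≥ k) − (#blocks of size ≥ k + 1), so the partition is: 1 block(s) of size 3.
In nonincreasing order the block sizes are [3].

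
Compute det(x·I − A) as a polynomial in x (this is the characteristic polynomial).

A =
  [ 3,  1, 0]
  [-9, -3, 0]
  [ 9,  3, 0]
x^3

Expanding det(x·I − A) (e.g. by cofactor expansion or by noting that A is similar to its Jordan form J, which has the same characteristic polynomial as A) gives
  χ_A(x) = x^3
which factors as x^3. The eigenvalues (with algebraic multiplicities) are λ = 0 with multiplicity 3.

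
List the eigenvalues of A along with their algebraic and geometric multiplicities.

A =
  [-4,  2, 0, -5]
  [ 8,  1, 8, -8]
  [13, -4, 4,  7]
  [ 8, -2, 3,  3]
λ = 1: alg = 4, geom = 2

Step 1 — factor the characteristic polynomial to read off the algebraic multiplicities:
  χ_A(x) = (x - 1)^4

Step 2 — compute geometric multiplicities via the rank-nullity identity g(λ) = n − rank(A − λI):
  rank(A − (1)·I) = 2, so dim ker(A − (1)·I) = n − 2 = 2

Summary:
  λ = 1: algebraic multiplicity = 4, geometric multiplicity = 2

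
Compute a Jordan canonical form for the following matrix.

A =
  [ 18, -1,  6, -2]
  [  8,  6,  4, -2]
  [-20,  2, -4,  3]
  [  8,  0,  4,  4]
J_2(6) ⊕ J_2(6)

The characteristic polynomial is
  det(x·I − A) = x^4 - 24*x^3 + 216*x^2 - 864*x + 1296 = (x - 6)^4

Eigenvalues and multiplicities (the geometric multiplicity of λ is n − rank(A − λI), which equals the number of Jordan blocks for λ):
  λ = 6: algebraic multiplicity = 4, geometric multiplicity = 2

Determining the block sizes for each eigenvalue:
  λ = 6: with am = 4 and gm = 2, the partition is not yet determined (e.g. several partitions of 4 into 2 parts exist). Let N = A − (6)·I. Computing rank(N^1) = 2, rank(N^2) = 0; the number of blocks of size ≥ j is rank(N^{j−1}) − rank(N^j), giving [2, 2]. So we have 2 block(s) of size 2 → block sizes [2, 2]

Assembling the blocks gives a Jordan form
J =
  [6, 1, 0, 0]
  [0, 6, 0, 0]
  [0, 0, 6, 1]
  [0, 0, 0, 6]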